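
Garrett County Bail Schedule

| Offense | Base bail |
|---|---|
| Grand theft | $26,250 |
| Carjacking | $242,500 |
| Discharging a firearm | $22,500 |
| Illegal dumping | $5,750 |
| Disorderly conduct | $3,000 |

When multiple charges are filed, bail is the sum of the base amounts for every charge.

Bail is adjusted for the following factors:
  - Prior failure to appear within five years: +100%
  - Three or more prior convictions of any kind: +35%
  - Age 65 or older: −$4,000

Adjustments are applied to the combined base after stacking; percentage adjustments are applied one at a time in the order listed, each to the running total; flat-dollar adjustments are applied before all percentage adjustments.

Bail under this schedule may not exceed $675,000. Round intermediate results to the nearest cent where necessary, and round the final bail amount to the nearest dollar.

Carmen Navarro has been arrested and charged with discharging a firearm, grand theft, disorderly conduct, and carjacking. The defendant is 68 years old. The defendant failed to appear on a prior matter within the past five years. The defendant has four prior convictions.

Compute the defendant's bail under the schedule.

Base amounts from the schedule: discharging a firearm $22,500; grand theft $26,250; disorderly conduct $3,000; carjacking $242,500.
Stacking rule: sum of all bases. $22,500 + $26,250 + $3,000 + $242,500 = $294,250.
Age 65 or older (−$4,000 flat): $294,250 − $4,000 = $290,250.
Prior failure to appear within five years (+100%): $290,250 × 2 = $580,500.
Three or more prior convictions of any kind (+35%): $580,500 × 1.35 = $783,675.
Result $783,675 exceeds the maximum of $675,000; bail is capped at $675,000.

$675,000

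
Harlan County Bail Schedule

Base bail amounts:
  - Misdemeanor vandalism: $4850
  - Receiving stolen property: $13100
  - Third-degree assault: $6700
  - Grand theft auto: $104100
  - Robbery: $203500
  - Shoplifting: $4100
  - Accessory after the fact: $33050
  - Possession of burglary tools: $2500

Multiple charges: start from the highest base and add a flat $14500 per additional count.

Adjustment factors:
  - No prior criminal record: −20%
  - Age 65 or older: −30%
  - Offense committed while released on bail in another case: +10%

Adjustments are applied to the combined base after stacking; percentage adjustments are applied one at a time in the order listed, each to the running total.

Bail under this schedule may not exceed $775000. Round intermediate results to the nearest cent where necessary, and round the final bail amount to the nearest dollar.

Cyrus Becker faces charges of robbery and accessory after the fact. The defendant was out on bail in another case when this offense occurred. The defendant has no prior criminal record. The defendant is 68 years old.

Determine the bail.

$134288

Base amounts from the schedule: robbery $203500; accessory after the fact $33050.
Stacking rule: highest base plus $14500 per additional charge. Highest is robbery at $203500; 1 additional charge → +$14500. Combined base = $218000.
No prior criminal record (−20%): $218000 × 0.8 = $174400.
Age 65 or older (−30%): $174400 × 0.7 = $122080.
Offense committed while released on bail in another case (+10%): $122080 × 1.1 = $134288.
$134288 is within the $775000 maximum.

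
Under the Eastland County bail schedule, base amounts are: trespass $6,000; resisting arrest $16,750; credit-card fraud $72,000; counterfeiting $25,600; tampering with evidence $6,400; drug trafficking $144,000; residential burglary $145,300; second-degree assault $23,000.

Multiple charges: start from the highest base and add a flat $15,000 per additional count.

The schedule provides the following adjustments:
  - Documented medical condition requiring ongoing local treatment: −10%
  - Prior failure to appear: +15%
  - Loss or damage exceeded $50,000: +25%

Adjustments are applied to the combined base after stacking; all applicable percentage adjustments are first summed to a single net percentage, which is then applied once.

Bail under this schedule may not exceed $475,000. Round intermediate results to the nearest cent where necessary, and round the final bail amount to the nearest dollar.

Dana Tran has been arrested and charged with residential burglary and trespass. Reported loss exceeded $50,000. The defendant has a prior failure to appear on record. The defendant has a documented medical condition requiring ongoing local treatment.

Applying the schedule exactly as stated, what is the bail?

Base amounts from the schedule: residential burglary $145,300; trespass $6,000.
Stacking rule: highest base plus $15,000 per additional charge. Highest is residential burglary at $145,300; 1 additional charge → +$15,000. Combined base = $160,300.
Net percentage adjustment: −10% +15% +25% = +30%. $160,300 × 1.3 = $208,390.
$208,390 is within the $475,000 maximum.

$208,390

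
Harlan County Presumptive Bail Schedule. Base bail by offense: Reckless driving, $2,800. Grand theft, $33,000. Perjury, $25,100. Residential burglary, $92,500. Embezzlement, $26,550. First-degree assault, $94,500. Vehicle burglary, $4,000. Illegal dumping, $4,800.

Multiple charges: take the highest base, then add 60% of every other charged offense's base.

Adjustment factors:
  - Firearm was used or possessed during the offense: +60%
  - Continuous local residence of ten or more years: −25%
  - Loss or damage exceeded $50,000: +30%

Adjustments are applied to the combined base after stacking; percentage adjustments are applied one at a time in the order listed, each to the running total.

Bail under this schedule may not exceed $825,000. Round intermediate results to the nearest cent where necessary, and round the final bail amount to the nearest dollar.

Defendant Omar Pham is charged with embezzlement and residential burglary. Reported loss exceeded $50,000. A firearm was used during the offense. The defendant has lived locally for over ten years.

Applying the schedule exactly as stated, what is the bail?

$169,151

Base amounts from the schedule: embezzlement $26,550; residential burglary $92,500.
Stacking rule: highest base plus 60% of each additional charge. Highest is residential burglary at $92,500. Additional: $26,550 × 60% = $15,930. Combined base = $92,500 + $15,930 = $108,430.
Firearm was used or possessed during the offense (+60%): $108,430 × 1.6 = $173,488.
Continuous local residence of ten or more years (−25%): $173,488 × 0.75 = $130,116.
Loss or damage exceeded $50,000 (+30%): $130,116 × 1.3 = $169,150.80.
$169,150.80 is within the $825,000 maximum.
Rounded to the nearest dollar: $169,151.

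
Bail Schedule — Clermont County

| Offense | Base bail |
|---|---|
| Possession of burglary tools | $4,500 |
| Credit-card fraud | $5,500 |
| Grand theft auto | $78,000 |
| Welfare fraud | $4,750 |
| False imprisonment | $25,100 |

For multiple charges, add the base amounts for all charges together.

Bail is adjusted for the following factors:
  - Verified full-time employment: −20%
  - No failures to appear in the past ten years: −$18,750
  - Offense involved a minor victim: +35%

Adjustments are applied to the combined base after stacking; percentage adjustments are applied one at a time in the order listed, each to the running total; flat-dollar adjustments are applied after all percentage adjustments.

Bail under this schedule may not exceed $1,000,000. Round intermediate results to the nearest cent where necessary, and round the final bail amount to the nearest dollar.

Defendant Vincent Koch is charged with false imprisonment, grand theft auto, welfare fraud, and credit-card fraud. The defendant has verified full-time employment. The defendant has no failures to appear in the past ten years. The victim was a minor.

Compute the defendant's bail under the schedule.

$103,668

Base amounts from the schedule: false imprisonment $25,100; grand theft auto $78,000; welfare fraud $4,750; credit-card fraud $5,500.
Stacking rule: sum of all bases. $25,100 + $78,000 + $4,750 + $5,500 = $113,350.
Verified full-time employment (−20%): $113,350 × 0.8 = $90,680.
Offense involved a minor victim (+35%): $90,680 × 1.35 = $122,418.
No failures to appear in the past ten years (−$18,750 flat): $122,418 − $18,750 = $103,668.
$103,668 is within the $1,000,000 maximum.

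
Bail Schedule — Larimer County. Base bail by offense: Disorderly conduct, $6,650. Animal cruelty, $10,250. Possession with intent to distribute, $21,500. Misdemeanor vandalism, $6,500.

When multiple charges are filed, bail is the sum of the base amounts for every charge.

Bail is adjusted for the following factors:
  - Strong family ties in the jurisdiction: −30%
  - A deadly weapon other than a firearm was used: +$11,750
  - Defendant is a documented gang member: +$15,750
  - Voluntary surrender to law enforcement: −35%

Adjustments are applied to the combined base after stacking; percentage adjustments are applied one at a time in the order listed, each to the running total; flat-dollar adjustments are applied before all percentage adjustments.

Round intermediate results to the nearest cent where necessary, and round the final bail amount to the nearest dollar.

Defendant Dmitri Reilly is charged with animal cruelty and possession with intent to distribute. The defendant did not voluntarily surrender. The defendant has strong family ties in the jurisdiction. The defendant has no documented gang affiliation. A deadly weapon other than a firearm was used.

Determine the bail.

Base amounts from the schedule: animal cruelty $10,250; possession with intent to distribute $21,500.
Stacking rule: sum of all bases. $10,250 + $21,500 = $31,750.
A deadly weapon other than a firearm was used (+$11,750 flat): $31,750 + $11,750 = $43,500.
Strong family ties in the jurisdiction (−30%): $43,500 × 0.7 = $30,450.

$30,450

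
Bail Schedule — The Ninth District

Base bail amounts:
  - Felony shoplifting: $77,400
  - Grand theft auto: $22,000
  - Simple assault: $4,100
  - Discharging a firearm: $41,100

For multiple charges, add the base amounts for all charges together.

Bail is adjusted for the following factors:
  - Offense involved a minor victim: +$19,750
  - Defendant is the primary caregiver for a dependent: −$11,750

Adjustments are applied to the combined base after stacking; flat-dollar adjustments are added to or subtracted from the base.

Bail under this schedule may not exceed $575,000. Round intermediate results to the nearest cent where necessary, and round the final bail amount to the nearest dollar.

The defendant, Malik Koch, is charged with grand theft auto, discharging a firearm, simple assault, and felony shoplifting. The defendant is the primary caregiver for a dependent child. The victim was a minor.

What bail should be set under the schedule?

$152,600

Base amounts from the schedule: grand theft auto $22,000; discharging a firearm $41,100; simple assault $4,100; felony shoplifting $77,400.
Stacking rule: sum of all bases. $22,000 + $41,100 + $4,100 + $77,400 = $144,600.
Offense involved a minor victim (+$19,750 flat): $144,600 + $19,750 = $164,350.
Defendant is the primary caregiver for a dependent (−$11,750 flat): $164,350 − $11,750 = $152,600.
$152,600 is within the $575,000 maximum.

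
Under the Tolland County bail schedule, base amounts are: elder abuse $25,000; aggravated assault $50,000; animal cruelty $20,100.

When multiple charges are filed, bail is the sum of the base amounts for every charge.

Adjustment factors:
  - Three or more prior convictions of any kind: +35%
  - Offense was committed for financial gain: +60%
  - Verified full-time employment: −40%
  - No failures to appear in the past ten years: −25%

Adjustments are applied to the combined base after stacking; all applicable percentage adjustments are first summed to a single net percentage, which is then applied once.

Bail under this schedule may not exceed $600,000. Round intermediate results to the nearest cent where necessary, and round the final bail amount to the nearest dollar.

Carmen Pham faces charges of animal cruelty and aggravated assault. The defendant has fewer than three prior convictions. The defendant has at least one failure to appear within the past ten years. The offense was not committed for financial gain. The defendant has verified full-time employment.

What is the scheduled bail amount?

Base amounts from the schedule: animal cruelty $20,100; aggravated assault $50,000.
Stacking rule: sum of all bases. $20,100 + $50,000 = $70,100.
Verified full-time employment (−40%): $70,100 × 0.6 = $42,060.
$42,060 is within the $600,000 maximum.

$42,060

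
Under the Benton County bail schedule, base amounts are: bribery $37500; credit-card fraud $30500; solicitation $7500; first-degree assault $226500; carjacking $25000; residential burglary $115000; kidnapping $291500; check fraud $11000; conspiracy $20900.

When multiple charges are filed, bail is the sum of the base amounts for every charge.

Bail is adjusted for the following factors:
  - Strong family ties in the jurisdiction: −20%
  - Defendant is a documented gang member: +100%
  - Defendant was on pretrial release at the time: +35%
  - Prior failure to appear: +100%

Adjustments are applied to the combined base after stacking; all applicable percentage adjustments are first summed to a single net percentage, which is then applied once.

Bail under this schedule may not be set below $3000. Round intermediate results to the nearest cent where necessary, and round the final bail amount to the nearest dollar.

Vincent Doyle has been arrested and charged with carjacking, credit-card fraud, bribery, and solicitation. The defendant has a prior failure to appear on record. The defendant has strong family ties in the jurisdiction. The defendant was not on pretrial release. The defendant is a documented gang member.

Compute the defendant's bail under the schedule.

Base amounts from the schedule: carjacking $25000; credit-card fraud $30500; bribery $37500; solicitation $7500.
Stacking rule: sum of all bases. $25000 + $30500 + $37500 + $7500 = $100500.
Net percentage adjustment: −20% +100% +100% = +180%. $100500 × 2.8 = $281400.
$281400 is at or above the $3000 minimum.

$281400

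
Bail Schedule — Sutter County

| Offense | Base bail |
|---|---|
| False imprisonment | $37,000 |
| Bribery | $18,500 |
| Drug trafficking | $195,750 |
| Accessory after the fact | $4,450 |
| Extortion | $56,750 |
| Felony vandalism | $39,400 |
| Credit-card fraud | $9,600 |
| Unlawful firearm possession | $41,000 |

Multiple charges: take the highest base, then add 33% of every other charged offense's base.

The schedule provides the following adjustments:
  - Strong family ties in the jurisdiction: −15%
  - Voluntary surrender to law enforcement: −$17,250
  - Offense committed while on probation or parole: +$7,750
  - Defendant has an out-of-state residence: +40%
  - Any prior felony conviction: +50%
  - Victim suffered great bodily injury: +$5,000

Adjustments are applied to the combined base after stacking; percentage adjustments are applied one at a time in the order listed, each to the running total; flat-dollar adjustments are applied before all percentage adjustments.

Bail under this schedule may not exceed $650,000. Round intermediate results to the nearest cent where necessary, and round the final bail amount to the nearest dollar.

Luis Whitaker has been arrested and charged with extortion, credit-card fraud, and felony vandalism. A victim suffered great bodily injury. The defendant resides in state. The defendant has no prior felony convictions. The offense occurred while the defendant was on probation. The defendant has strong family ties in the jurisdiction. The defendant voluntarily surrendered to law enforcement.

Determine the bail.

Base amounts from the schedule: extortion $56,750; credit-card fraud $9,600; felony vandalism $39,400.
Stacking rule: highest base plus 33% of each additional charge. Highest is extortion at $56,750. Additional: $9,600 × 33% = $3,168; $39,400 × 33% = $13,002. Combined base = $56,750 + $16,170 = $72,920.
Voluntary surrender to law enforcement (−$17,250 flat): $72,920 − $17,250 = $55,670.
Offense committed while on probation or parole (+$7,750 flat): $55,670 + $7,750 = $63,420.
Victim suffered great bodily injury (+$5,000 flat): $63,420 + $5,000 = $68,420.
Strong family ties in the jurisdiction (−15%): $68,420 × 0.85 = $58,157.
$58,157 is within the $650,000 maximum.

$58,157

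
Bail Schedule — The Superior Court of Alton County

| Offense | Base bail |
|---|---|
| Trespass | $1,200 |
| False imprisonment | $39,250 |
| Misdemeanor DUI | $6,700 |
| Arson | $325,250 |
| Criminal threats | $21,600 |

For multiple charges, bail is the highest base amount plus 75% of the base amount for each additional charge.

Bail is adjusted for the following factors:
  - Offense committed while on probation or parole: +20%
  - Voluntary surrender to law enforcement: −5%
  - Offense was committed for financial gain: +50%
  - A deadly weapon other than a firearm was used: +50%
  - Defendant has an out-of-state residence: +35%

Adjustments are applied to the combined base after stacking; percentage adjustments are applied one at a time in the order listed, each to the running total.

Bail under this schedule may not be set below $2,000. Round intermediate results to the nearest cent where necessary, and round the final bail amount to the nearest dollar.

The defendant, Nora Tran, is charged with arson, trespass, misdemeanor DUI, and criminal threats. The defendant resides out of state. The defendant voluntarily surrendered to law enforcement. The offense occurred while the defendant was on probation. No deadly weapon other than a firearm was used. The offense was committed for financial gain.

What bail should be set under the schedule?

Base amounts from the schedule: arson $325,250; trespass $1,200; misdemeanor DUI $6,700; criminal threats $21,600.
Stacking rule: highest base plus 75% of each additional charge. Highest is arson at $325,250. Additional: $1,200 × 75% = $900; $6,700 × 75% = $5,025; $21,600 × 75% = $16,200. Combined base = $325,250 + $22,125 = $347,375.
Offense committed while on probation or parole (+20%): $347,375 × 1.2 = $416,850.
Voluntary surrender to law enforcement (−5%): $416,850 × 0.95 = $396,007.50.
Offense was committed for financial gain (+50%): $396,007.50 × 1.5 = $594,011.25.
Defendant has an out-of-state residence (+35%): $594,011.25 × 1.35 = $801,915.19.
$801,915.19 is at or above the $2,000 minimum.
Rounded to the nearest dollar: $801,915.

$801,915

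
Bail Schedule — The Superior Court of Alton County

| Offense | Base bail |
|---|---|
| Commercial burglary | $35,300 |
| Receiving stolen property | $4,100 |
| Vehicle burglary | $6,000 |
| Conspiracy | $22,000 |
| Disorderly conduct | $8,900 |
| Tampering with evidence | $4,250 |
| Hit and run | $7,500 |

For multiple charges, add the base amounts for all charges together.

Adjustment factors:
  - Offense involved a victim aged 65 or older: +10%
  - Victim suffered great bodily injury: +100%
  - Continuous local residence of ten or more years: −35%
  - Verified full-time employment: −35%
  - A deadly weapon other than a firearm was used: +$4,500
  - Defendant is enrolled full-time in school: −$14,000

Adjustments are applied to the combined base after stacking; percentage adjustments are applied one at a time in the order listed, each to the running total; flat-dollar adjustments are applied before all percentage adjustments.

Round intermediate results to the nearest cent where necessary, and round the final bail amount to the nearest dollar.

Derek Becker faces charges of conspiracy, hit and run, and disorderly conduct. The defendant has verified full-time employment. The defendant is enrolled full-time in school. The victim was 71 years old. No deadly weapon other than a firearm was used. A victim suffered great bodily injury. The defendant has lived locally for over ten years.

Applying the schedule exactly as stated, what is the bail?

$22,680

Base amounts from the schedule: conspiracy $22,000; hit and run $7,500; disorderly conduct $8,900.
Stacking rule: sum of all bases. $22,000 + $7,500 + $8,900 = $38,400.
Defendant is enrolled full-time in school (−$14,000 flat): $38,400 − $14,000 = $24,400.
Offense involved a victim aged 65 or older (+10%): $24,400 × 1.1 = $26,840.
Victim suffered great bodily injury (+100%): $26,840 × 2 = $53,680.
Continuous local residence of ten or more years (−35%): $53,680 × 0.65 = $34,892.
Verified full-time employment (−35%): $34,892 × 0.65 = $22,679.80.
Rounded to the nearest dollar: $22,680.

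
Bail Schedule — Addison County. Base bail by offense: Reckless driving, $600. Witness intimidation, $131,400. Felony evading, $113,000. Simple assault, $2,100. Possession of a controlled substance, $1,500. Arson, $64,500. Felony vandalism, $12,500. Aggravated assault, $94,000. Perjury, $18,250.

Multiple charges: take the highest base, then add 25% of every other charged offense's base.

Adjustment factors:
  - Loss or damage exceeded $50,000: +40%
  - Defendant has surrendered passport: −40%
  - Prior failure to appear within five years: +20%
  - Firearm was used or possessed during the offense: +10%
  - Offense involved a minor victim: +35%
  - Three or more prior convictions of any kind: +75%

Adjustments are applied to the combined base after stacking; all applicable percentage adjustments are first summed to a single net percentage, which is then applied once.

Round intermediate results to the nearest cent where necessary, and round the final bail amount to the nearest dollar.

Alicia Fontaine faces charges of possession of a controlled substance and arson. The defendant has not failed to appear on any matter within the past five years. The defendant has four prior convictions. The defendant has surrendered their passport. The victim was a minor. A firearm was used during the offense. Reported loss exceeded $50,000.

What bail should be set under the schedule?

$142,725

Base amounts from the schedule: possession of a controlled substance $1,500; arson $64,500.
Stacking rule: highest base plus 25% of each additional charge. Highest is arson at $64,500. Additional: $1,500 × 25% = $375. Combined base = $64,500 + $375 = $64,875.
Net percentage adjustment: +40% −40% +10% +35% +75% = +120%. $64,875 × 2.2 = $142,725.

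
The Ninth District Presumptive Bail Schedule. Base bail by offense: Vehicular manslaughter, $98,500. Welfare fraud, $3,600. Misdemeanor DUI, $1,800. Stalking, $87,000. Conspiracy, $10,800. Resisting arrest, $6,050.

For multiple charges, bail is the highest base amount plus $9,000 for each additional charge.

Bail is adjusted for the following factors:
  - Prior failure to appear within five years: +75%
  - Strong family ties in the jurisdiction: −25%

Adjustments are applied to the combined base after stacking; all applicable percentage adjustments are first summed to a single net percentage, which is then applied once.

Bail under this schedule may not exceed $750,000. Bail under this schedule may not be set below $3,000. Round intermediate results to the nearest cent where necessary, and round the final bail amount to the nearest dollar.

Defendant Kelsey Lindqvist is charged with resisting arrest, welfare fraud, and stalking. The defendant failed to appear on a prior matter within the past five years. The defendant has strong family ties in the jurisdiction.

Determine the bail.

Base amounts from the schedule: resisting arrest $6,050; welfare fraud $3,600; stalking $87,000.
Stacking rule: highest base plus $9,000 per additional charge. Highest is stalking at $87,000; 2 additional charges → +$18,000. Combined base = $105,000.
Net percentage adjustment: +75% −25% = +50%. $105,000 × 1.5 = $157,500.
$157,500 is within the $750,000 maximum.
$157,500 is at or above the $3,000 minimum.

$157,500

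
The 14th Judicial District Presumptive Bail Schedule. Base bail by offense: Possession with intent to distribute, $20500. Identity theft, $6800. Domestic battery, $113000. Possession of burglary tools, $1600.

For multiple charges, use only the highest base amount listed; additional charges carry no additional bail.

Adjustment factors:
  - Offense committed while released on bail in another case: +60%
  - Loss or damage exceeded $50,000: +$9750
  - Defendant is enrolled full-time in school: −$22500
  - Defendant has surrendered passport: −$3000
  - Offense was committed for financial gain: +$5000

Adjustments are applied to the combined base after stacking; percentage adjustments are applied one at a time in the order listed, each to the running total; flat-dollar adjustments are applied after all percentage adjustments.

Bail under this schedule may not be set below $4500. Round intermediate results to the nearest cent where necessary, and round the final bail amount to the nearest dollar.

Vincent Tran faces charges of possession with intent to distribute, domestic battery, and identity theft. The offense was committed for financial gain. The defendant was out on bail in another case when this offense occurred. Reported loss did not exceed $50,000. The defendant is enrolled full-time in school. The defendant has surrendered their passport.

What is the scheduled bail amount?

Base amounts from the schedule: possession with intent to distribute $20500; domestic battery $113000; identity theft $6800.
Stacking rule: use the highest base only. Highest is domestic battery at $113000. Combined base = $113000.
Offense committed while released on bail in another case (+60%): $113000 × 1.6 = $180800.
Defendant is enrolled full-time in school (−$22500 flat): $180800 − $22500 = $158300.
Defendant has surrendered passport (−$3000 flat): $158300 − $3000 = $155300.
Offense was committed for financial gain (+$5000 flat): $155300 + $5000 = $160300.
$160300 is at or above the $4500 minimum.

$160300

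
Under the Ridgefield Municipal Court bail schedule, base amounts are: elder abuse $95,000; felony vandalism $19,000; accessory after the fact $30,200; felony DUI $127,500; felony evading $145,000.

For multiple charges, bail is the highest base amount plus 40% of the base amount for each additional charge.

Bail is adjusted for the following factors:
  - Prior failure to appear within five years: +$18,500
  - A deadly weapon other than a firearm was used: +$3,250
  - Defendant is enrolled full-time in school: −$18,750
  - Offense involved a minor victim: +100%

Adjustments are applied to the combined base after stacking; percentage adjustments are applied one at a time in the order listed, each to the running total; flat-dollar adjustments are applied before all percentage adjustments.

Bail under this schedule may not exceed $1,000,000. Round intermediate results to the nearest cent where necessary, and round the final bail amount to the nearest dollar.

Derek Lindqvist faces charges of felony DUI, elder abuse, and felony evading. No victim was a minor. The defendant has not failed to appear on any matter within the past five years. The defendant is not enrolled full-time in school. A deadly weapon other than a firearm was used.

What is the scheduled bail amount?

$237,250

Base amounts from the schedule: felony DUI $127,500; elder abuse $95,000; felony evading $145,000.
Stacking rule: highest base plus 40% of each additional charge. Highest is felony evading at $145,000. Additional: $127,500 × 40% = $51,000; $95,000 × 40% = $38,000. Combined base = $145,000 + $89,000 = $234,000.
A deadly weapon other than a firearm was used (+$3,250 flat): $234,000 + $3,250 = $237,250.
$237,250 is within the $1,000,000 maximum.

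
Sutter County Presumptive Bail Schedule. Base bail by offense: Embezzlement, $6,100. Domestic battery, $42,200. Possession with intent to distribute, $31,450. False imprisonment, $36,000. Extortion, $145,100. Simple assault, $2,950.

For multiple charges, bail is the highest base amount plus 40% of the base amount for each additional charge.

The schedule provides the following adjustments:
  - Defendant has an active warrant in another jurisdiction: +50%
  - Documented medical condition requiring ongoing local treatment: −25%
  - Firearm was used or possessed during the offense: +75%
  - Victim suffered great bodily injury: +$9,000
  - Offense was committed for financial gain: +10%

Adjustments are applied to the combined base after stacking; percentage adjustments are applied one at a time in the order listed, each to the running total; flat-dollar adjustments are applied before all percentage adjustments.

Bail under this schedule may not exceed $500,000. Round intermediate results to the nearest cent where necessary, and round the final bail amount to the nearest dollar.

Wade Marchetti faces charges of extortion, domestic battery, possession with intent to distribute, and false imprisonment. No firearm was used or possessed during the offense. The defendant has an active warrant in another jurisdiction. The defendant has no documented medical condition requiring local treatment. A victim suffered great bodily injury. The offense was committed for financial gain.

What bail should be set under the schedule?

Base amounts from the schedule: extortion $145,100; domestic battery $42,200; possession with intent to distribute $31,450; false imprisonment $36,000.
Stacking rule: highest base plus 40% of each additional charge. Highest is extortion at $145,100. Additional: $42,200 × 40% = $16,880; $31,450 × 40% = $12,580; $36,000 × 40% = $14,400. Combined base = $145,100 + $43,860 = $188,960.
Victim suffered great bodily injury (+$9,000 flat): $188,960 + $9,000 = $197,960.
Defendant has an active warrant in another jurisdiction (+50%): $197,960 × 1.5 = $296,940.
Offense was committed for financial gain (+10%): $296,940 × 1.1 = $326,634.
$326,634 is within the $500,000 maximum.

$326,634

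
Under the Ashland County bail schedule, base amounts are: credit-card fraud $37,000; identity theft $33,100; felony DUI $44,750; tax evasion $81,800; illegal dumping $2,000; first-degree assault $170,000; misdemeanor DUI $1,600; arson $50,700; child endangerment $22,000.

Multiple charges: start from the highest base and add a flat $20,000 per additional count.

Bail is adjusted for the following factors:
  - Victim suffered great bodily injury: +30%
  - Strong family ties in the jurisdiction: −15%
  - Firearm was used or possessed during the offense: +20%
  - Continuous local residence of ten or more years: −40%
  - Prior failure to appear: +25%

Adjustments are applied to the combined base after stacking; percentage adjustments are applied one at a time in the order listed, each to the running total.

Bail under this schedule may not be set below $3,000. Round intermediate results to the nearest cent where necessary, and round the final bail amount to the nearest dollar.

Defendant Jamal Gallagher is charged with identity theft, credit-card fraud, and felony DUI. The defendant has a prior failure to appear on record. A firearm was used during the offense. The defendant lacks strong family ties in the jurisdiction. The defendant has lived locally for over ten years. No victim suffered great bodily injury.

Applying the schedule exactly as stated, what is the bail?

Base amounts from the schedule: identity theft $33,100; credit-card fraud $37,000; felony DUI $44,750.
Stacking rule: highest base plus $20,000 per additional charge. Highest is felony DUI at $44,750; 2 additional charges → +$40,000. Combined base = $84,750.
Firearm was used or possessed during the offense (+20%): $84,750 × 1.2 = $101,700.
Continuous local residence of ten or more years (−40%): $101,700 × 0.6 = $61,020.
Prior failure to appear (+25%): $61,020 × 1.25 = $76,275.
$76,275 is at or above the $3,000 minimum.

$76,275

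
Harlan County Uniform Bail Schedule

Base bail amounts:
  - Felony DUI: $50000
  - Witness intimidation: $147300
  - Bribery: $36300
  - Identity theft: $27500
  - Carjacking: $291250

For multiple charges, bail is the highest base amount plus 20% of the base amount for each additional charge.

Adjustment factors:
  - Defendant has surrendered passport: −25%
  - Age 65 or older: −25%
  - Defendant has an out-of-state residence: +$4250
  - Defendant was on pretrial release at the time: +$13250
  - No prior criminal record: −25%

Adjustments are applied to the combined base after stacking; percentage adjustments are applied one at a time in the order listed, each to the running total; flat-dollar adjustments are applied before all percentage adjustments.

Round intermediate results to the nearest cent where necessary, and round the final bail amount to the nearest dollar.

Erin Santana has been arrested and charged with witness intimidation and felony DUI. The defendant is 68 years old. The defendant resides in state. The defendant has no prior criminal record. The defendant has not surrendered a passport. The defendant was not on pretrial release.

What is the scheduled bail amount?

$88481

Base amounts from the schedule: witness intimidation $147300; felony DUI $50000.
Stacking rule: highest base plus 20% of each additional charge. Highest is witness intimidation at $147300. Additional: $50000 × 20% = $10000. Combined base = $147300 + $10000 = $157300.
Age 65 or older (−25%): $157300 × 0.75 = $117975.
No prior criminal record (−25%): $117975 × 0.75 = $88481.25.
Rounded to the nearest dollar: $88481.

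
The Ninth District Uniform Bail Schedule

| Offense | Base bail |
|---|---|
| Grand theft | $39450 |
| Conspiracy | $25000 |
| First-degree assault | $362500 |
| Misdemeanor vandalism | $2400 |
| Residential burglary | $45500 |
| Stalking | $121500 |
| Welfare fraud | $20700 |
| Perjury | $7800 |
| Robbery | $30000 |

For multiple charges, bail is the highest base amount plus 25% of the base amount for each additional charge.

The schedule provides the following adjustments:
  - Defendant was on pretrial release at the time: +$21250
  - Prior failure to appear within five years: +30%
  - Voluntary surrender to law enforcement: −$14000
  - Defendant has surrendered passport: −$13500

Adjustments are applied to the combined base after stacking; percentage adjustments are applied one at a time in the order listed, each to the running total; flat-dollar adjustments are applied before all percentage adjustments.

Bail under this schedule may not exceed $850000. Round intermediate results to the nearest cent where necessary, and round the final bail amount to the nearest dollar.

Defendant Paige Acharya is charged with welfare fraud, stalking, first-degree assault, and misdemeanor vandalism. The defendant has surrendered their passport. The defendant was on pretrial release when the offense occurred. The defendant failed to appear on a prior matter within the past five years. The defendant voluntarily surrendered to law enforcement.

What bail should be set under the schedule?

Base amounts from the schedule: welfare fraud $20700; stalking $121500; first-degree assault $362500; misdemeanor vandalism $2400.
Stacking rule: highest base plus 25% of each additional charge. Highest is first-degree assault at $362500. Additional: $20700 × 25% = $5175; $121500 × 25% = $30375; $2400 × 25% = $600. Combined base = $362500 + $36150 = $398650.
Defendant was on pretrial release at the time (+$21250 flat): $398650 + $21250 = $419900.
Voluntary surrender to law enforcement (−$14000 flat): $419900 − $14000 = $405900.
Defendant has surrendered passport (−$13500 flat): $405900 − $13500 = $392400.
Prior failure to appear within five years (+30%): $392400 × 1.3 = $510120.
$510120 is within the $850000 maximum.

$510120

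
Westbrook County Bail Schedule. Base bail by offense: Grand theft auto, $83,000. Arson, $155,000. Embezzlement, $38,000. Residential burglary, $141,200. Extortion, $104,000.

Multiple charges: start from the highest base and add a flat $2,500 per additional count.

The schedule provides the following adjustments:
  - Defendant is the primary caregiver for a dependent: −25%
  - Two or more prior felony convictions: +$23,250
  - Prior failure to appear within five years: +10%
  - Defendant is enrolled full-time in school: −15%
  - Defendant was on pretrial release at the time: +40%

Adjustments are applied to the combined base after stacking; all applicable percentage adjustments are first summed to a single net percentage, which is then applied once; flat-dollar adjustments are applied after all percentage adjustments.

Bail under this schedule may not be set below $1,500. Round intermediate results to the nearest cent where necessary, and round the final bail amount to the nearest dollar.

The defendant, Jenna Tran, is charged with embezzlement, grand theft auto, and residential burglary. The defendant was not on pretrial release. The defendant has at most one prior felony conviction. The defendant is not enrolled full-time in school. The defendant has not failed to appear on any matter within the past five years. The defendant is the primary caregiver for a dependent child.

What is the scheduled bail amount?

Base amounts from the schedule: embezzlement $38,000; grand theft auto $83,000; residential burglary $141,200.
Stacking rule: highest base plus $2,500 per additional charge. Highest is residential burglary at $141,200; 2 additional charges → +$5,000. Combined base = $146,200.
Defendant is the primary caregiver for a dependent (−25%): $146,200 × 0.75 = $109,650.
$109,650 is at or above the $1,500 minimum.

$109,650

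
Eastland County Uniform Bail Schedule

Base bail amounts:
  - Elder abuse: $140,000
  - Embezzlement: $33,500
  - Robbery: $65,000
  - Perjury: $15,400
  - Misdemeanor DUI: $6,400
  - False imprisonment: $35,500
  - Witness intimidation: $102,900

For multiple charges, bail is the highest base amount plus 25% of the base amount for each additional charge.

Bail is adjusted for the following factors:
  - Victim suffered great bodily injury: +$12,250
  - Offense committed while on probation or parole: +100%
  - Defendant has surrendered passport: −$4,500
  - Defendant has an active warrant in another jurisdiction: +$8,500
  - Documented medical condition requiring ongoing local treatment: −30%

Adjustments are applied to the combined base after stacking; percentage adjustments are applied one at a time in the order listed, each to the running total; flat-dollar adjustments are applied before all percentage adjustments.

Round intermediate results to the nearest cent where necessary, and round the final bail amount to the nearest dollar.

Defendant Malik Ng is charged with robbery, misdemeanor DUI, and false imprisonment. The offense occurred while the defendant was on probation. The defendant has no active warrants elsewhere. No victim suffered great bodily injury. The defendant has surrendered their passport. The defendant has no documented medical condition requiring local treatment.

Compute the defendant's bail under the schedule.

$141,950

Base amounts from the schedule: robbery $65,000; misdemeanor DUI $6,400; false imprisonment $35,500.
Stacking rule: highest base plus 25% of each additional charge. Highest is robbery at $65,000. Additional: $6,400 × 25% = $1,600; $35,500 × 25% = $8,875. Combined base = $65,000 + $10,475 = $75,475.
Defendant has surrendered passport (−$4,500 flat): $75,475 − $4,500 = $70,975.
Offense committed while on probation or parole (+100%): $70,975 × 2 = $141,950.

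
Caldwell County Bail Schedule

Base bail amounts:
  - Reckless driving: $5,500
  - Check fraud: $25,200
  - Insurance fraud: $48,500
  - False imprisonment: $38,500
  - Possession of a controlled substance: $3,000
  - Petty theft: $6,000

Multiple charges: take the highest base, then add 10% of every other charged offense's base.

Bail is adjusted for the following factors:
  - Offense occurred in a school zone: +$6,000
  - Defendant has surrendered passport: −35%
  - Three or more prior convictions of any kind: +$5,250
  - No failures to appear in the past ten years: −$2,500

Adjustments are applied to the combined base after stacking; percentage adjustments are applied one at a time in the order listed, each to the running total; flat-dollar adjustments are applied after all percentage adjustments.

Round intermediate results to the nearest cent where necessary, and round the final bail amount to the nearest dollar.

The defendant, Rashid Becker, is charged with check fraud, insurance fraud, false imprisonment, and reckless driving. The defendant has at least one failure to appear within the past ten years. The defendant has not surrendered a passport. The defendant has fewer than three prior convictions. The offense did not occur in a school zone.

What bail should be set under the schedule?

$55,420

Base amounts from the schedule: check fraud $25,200; insurance fraud $48,500; false imprisonment $38,500; reckless driving $5,500.
Stacking rule: highest base plus 10% of each additional charge. Highest is insurance fraud at $48,500. Additional: $25,200 × 10% = $2,520; $38,500 × 10% = $3,850; $5,500 × 10% = $550. Combined base = $48,500 + $6,920 = $55,420.
No adjustment factors apply to this defendant.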